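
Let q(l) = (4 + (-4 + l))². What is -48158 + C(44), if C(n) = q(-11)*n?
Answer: -42834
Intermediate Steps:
q(l) = l²
C(n) = 121*n (C(n) = (-11)²*n = 121*n)
-48158 + C(44) = -48158 + 121*44 = -48158 + 5324 = -42834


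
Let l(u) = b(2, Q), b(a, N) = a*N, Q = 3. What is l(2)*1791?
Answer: 10746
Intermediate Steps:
b(a, N) = N*a
l(u) = 6 (l(u) = 3*2 = 6)
l(2)*1791 = 6*1791 = 10746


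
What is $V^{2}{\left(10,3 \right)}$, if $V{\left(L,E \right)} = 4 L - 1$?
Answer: $1521$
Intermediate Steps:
$V{\left(L,E \right)} = -1 + 4 L$
$V^{2}{\left(10,3 \right)} = \left(-1 + 4 \cdot 10\right)^{2} = \left(-1 + 40\right)^{2} = 39^{2} = 1521$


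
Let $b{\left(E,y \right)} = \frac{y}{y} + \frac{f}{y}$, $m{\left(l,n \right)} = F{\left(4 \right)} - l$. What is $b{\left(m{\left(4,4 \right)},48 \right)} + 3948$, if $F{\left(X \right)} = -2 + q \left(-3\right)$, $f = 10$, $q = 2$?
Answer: $\frac{94781}{24} \approx 3949.2$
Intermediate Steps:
$F{\left(X \right)} = -8$ ($F{\left(X \right)} = -2 + 2 \left(-3\right) = -2 - 6 = -8$)
$m{\left(l,n \right)} = -8 - l$
$b{\left(E,y \right)} = 1 + \frac{10}{y}$ ($b{\left(E,y \right)} = \frac{y}{y} + \frac{10}{y} = 1 + \frac{10}{y}$)
$b{\left(m{\left(4,4 \right)},48 \right)} + 3948 = \frac{10 + 48}{48} + 3948 = \frac{1}{48} \cdot 58 + 3948 = \frac{29}{24} + 3948 = \frac{94781}{24}$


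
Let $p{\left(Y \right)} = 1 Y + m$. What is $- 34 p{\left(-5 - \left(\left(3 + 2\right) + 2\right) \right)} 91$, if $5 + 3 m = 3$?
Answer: $\frac{117572}{3} \approx 39191.0$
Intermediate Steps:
$m = - \frac{2}{3}$ ($m = - \frac{5}{3} + \frac{1}{3} \cdot 3 = - \frac{5}{3} + 1 = - \frac{2}{3} \approx -0.66667$)
$p{\left(Y \right)} = - \frac{2}{3} + Y$ ($p{\left(Y \right)} = 1 Y - \frac{2}{3} = Y - \frac{2}{3} = - \frac{2}{3} + Y$)
$- 34 p{\left(-5 - \left(\left(3 + 2\right) + 2\right) \right)} 91 = - 34 \left(- \frac{2}{3} - 12\right) 91 = \left(-34\right) \left(- \frac{38}{3}\right) 91 = \frac{1292}{3} \cdot 91 = \frac{117572}{3}$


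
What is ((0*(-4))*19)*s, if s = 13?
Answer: 0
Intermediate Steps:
((0*(-4))*19)*s = ((0*(-4))*19)*13 = (0*19)*13 = 0*13 = 0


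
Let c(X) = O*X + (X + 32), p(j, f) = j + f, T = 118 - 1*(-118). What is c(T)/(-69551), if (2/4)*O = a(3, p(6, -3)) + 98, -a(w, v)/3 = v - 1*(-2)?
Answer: -39444/69551 ≈ -0.56712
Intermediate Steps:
T = 236 (T = 118 + 118 = 236)
p(j, f) = f + j
a(w, v) = -6 - 3*v (a(w, v) = -3*(v - 1*(-2)) = -3*(v + 2) = -3*(2 + v) = -6 - 3*v)
O = 166 (O = 2*((-6 - 3*(-3 + 6)) + 98) = 2*((-6 - 3*3) + 98) = 2*((-6 - 9) + 98) = 2*(-15 + 98) = 2*83 = 166)
c(X) = 32 + 167*X (c(X) = 166*X + (X + 32) = 166*X + (32 + X) = 32 + 167*X)
c(T)/(-69551) = (32 + 167*236)/(-69551) = (32 + 39412)*(-1/69551) = 39444*(-1/69551) = -39444/69551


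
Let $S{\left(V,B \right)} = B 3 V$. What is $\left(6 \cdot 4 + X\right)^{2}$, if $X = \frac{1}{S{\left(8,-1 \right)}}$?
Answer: $\frac{330625}{576} \approx 574.0$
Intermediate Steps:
$S{\left(V,B \right)} = 3 B V$
$X = - \frac{1}{24}$ ($X = \frac{1}{3 \left(-1\right) 8} = \frac{1}{-24} = - \frac{1}{24} \approx -0.041667$)
$\left(6 \cdot 4 + X\right)^{2} = \left(6 \cdot 4 - \frac{1}{24}\right)^{2} = \left(24 - \frac{1}{24}\right)^{2} = \left(\frac{575}{24}\right)^{2} = \frac{330625}{576}$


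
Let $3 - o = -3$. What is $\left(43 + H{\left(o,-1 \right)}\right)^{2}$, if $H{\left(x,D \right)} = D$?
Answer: $1764$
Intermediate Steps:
$o = 6$ ($o = 3 - -3 = 3 + 3 = 6$)
$\left(43 + H{\left(o,-1 \right)}\right)^{2} = \left(43 - 1\right)^{2} = 42^{2} = 1764$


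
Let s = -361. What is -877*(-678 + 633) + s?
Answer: 39104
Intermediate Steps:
-877*(-678 + 633) + s = -877*(-678 + 633) - 361 = -877*(-45) - 361 = 39465 - 361 = 39104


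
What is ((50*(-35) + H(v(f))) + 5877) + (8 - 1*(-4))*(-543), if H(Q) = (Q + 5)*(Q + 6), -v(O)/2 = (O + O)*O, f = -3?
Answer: -1459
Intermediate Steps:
v(O) = -4*O² (v(O) = -2*(O + O)*O = -2*2*O*O = -4*O²)
H(Q) = (5 + Q)*(6 + Q)
((50*(-35) + H(v(f))) + 5877) + (8 - 1*(-4))*(-543) = ((50*(-35) + (30 + (-4*(-3)²)² + 11*(-4*(-3)²))) + 5877) + (8 - 1*(-4))*(-543) = ((-1750 + (30 + (-4*9)² + 11*(-4*9))) + 5877) + (8 + 4)*(-543) = ((-1750 + (30 + (-36)² + 11*(-36))) + 5877) + 12*(-543) = ((-1750 + (30 + 1296 - 396)) + 5877) - 6516 = ((-1750 + 930) + 5877) - 6516 = (-820 + 5877) - 6516 = 5057 - 6516 = -1459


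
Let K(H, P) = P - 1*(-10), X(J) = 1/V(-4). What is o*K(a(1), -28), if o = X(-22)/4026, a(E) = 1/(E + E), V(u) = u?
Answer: 3/2684 ≈ 0.0011177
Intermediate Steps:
X(J) = -1/4 (X(J) = 1/(-4) = -1/4)
a(E) = 1/(2*E)
K(H, P) = 10 + P (K(H, P) = P + 10 = 10 + P)
o = -1/16104 (o = -1/4/4026 = -1/4*1/4026 = -1/16104 ≈ -6.2096e-5)
o*K(a(1), -28) = -(10 - 28)/16104 = -1/16104*(-18) = 3/2684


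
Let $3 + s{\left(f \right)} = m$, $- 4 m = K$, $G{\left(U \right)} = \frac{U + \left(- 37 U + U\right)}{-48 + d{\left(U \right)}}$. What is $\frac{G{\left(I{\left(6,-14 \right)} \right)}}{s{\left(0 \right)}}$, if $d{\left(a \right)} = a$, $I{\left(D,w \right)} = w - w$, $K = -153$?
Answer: $0$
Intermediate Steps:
$I{\left(D,w \right)} = 0$
$G{\left(U \right)} = - \frac{35 U}{-48 + U}$ ($G{\left(U \right)} = \frac{U + \left(- 37 U + U\right)}{-48 + U} = \frac{U - 36 U}{-48 + U} = \frac{\left(-35\right) U}{-48 + U} = - \frac{35 U}{-48 + U}$)
$m = \frac{153}{4}$ ($m = \left(- \frac{1}{4}\right) \left(-153\right) = \frac{153}{4} \approx 38.25$)
$s{\left(f \right)} = \frac{141}{4}$ ($s{\left(f \right)} = -3 + \frac{153}{4} = \frac{141}{4}$)
$\frac{G{\left(I{\left(6,-14 \right)} \right)}}{s{\left(0 \right)}} = \frac{\left(-35\right) 0 \frac{1}{-48 + 0}}{\frac{141}{4}} = \left(-35\right) 0 \frac{1}{-48} \cdot \frac{4}{141} = \left(-35\right) 0 \left(- \frac{1}{48}\right) \frac{4}{141} = 0 \cdot \frac{4}{141} = 0$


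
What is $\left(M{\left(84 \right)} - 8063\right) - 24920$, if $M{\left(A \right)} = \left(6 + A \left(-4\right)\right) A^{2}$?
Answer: $-2361463$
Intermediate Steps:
$M{\left(A \right)} = A^{2} \left(6 - 4 A\right)$ ($M{\left(A \right)} = \left(6 - 4 A\right) A^{2} = A^{2} \left(6 - 4 A\right)$)
$\left(M{\left(84 \right)} - 8063\right) - 24920 = \left(84^{2} \left(6 - 336\right) - 8063\right) - 24920 = \left(7056 \left(6 - 336\right) - 8063\right) - 24920 = \left(7056 \left(-330\right) - 8063\right) - 24920 = \left(-2328480 - 8063\right) - 24920 = -2336543 - 24920 = -2361463$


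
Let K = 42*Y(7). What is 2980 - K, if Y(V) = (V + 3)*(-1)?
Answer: 3400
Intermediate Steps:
Y(V) = -3 - V (Y(V) = (3 + V)*(-1) = -3 - V)
K = -420 (K = 42*(-3 - 1*7) = 42*(-3 - 7) = 42*(-10) = -420)
2980 - K = 2980 - 1*(-420) = 2980 + 420 = 3400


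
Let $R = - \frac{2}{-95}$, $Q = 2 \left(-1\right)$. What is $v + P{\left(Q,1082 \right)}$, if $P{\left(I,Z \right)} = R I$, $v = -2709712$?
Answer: $- \frac{257422644}{95} \approx -2.7097 \cdot 10^{6}$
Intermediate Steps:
$Q = -2$
$R = \frac{2}{95}$ ($R = \left(-2\right) \left(- \frac{1}{95}\right) = \frac{2}{95} \approx 0.021053$)
$P{\left(I,Z \right)} = \frac{2 I}{95}$
$v + P{\left(Q,1082 \right)} = -2709712 + \frac{2}{95} \left(-2\right) = -2709712 - \frac{4}{95} = - \frac{257422644}{95}$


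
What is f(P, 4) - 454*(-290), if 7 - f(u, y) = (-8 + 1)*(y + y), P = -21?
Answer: 131723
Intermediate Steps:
f(u, y) = 7 + 14*y (f(u, y) = 7 - (-8 + 1)*(y + y) = 7 - (-7)*2*y = 7 - (-14)*y = 7 + 14*y)
f(P, 4) - 454*(-290) = (7 + 14*4) - 454*(-290) = (7 + 56) + 131660 = 63 + 131660 = 131723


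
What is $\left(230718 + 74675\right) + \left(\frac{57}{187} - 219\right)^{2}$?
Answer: $\frac{12351770633}{34969} \approx 3.5322 \cdot 10^{5}$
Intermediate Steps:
$\left(230718 + 74675\right) + \left(\frac{57}{187} - 219\right)^{2} = 305393 + \left(57 \cdot \frac{1}{187} - 219\right)^{2} = 305393 + \left(\frac{57}{187} - 219\right)^{2} = 305393 + \left(- \frac{40896}{187}\right)^{2} = 305393 + \frac{1672482816}{34969} = \frac{12351770633}{34969}$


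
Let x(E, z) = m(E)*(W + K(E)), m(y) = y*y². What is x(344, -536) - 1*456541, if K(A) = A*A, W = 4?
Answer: 4817335034019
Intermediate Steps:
m(y) = y³
K(A) = A²
x(E, z) = E³*(4 + E²)
x(344, -536) - 1*456541 = 344³*(4 + 344²) - 1*456541 = 40707584*(4 + 118336) - 456541 = 40707584*118340 - 456541 = 4817335490560 - 456541 = 4817335034019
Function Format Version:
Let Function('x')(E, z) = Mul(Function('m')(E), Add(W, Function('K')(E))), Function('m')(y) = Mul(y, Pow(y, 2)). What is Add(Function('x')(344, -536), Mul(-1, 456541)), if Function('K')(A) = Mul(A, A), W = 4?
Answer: 4817335034019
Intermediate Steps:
Function('m')(y) = Pow(y, 3)
Function('K')(A) = Pow(A, 2)
Function('x')(E, z) = Mul(Pow(E, 3), Add(4, Pow(E, 2)))
Add(Function('x')(344, -536), Mul(-1, 456541)) = Add(Mul(Pow(344, 3), Add(4, Pow(344, 2))), Mul(-1, 456541)) = Add(Mul(40707584, Add(4, 118336)), -456541) = Add(Mul(40707584, 118340), -456541) = Add(4817335490560, -456541) = 4817335034019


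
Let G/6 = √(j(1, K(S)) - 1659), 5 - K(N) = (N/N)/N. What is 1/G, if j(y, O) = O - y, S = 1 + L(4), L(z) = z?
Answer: -I*√10345/24828 ≈ -0.0040966*I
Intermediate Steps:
S = 5 (S = 1 + 4 = 5)
K(N) = 5 - 1/N (K(N) = 5 - N/N/N = 5 - 1/N)
G = 12*I*√10345/5 (G = 6*√(((5 - 1/5) - 1*1) - 1659) = 6*√(((5 - 1*⅕) - 1) - 1659) = 6*√(((5 - ⅕) - 1) - 1659) = 6*√((24/5 - 1) - 1659) = 6*√(19/5 - 1659) = 6*√(-8276/5) = 6*(2*I*√10345/5) = 12*I*√10345/5 ≈ 244.1*I)
1/G = 1/(12*I*√10345/5) = -I*√10345/24828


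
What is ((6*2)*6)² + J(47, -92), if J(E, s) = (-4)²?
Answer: 5200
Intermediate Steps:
J(E, s) = 16
((6*2)*6)² + J(47, -92) = ((6*2)*6)² + 16 = (12*6)² + 16 = 72² + 16 = 5184 + 16 = 5200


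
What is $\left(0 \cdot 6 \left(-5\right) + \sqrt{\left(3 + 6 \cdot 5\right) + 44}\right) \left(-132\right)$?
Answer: $- 132 \sqrt{77} \approx -1158.3$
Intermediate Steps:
$\left(0 \cdot 6 \left(-5\right) + \sqrt{\left(3 + 6 \cdot 5\right) + 44}\right) \left(-132\right) = \left(0 \left(-5\right) + \sqrt{\left(3 + 30\right) + 44}\right) \left(-132\right) = \left(0 + \sqrt{33 + 44}\right) \left(-132\right) = \left(0 + \sqrt{77}\right) \left(-132\right) = \sqrt{77} \left(-132\right) = - 132 \sqrt{77}$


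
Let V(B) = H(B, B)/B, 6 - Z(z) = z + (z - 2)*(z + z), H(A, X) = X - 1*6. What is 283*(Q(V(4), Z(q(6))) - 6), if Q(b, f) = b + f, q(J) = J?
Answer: -30847/2 ≈ -15424.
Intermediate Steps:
H(A, X) = -6 + X (H(A, X) = X - 6 = -6 + X)
Z(z) = 6 - z - 2*z*(-2 + z) (Z(z) = 6 - (z + (z - 2)*(z + z)) = 6 - (z + (-2 + z)*(2*z)) = 6 - (z + 2*z*(-2 + z)) = 6 + (-z - 2*z*(-2 + z)) = 6 - z - 2*z*(-2 + z))
V(B) = (-6 + B)/B
283*(Q(V(4), Z(q(6))) - 6) = 283*(((-6 + 4)/4 + (6 - 2*6**2 + 3*6)) - 6) = 283*(((1/4)*(-2) + (6 - 2*36 + 18)) - 6) = 283*((-1/2 + (6 - 72 + 18)) - 6) = 283*((-1/2 - 48) - 6) = 283*(-97/2 - 6) = 283*(-109/2) = -30847/2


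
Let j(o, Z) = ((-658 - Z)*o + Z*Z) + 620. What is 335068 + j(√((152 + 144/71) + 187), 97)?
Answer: 345097 - 755*√1719123/71 ≈ 3.3115e+5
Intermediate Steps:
j(o, Z) = 620 + Z² + o*(-658 - Z) (j(o, Z) = (o*(-658 - Z) + Z²) + 620 = (Z² + o*(-658 - Z)) + 620 = 620 + Z² + o*(-658 - Z))
335068 + j(√((152 + 144/71) + 187), 97) = 335068 + (620 + 97² - 658*√((152 + 144/71) + 187) - 1*97*√((152 + 144/71) + 187)) = 335068 + (620 + 9409 - 658*√((152 + 144*(1/71)) + 187) - 1*97*√((152 + 144*(1/71)) + 187)) = 335068 + (620 + 9409 - 658*√((152 + 144/71) + 187) - 1*97*√((152 + 144/71) + 187)) = 335068 + (620 + 9409 - 658*√(10936/71 + 187) - 1*97*√(10936/71 + 187)) = 335068 + (620 + 9409 - 658*√1719123/71 - 1*97*√(24213/71)) = 335068 + (620 + 9409 - 658*√1719123/71 - 1*97*√1719123/71) = 335068 + (620 + 9409 - 658*√1719123/71 - 97*√1719123/71) = 335068 + (10029 - 755*√1719123/71) = 345097 - 755*√1719123/71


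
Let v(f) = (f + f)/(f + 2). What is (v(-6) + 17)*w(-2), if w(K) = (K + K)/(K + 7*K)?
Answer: 5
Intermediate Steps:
w(K) = ¼ (w(K) = (2*K)/((8*K)) = (2*K)*(1/(8*K)) = ¼)
v(f) = 2*f/(2 + f) (v(f) = (2*f)/(2 + f) = 2*f/(2 + f))
(v(-6) + 17)*w(-2) = (2*(-6)/(2 - 6) + 17)*(¼) = (2*(-6)/(-4) + 17)*(¼) = (2*(-6)*(-¼) + 17)*(¼) = (3 + 17)*(¼) = 20*(¼) = 5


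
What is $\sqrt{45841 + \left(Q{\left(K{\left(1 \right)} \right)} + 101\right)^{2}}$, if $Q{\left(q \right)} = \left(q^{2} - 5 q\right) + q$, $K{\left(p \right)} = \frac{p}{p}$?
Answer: $\sqrt{55445} \approx 235.47$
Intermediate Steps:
$K{\left(p \right)} = 1$
$Q{\left(q \right)} = q^{2} - 4 q$
$\sqrt{45841 + \left(Q{\left(K{\left(1 \right)} \right)} + 101\right)^{2}} = \sqrt{45841 + \left(1 \left(-4 + 1\right) + 101\right)^{2}} = \sqrt{45841 + \left(1 \left(-3\right) + 101\right)^{2}} = \sqrt{45841 + \left(-3 + 101\right)^{2}} = \sqrt{45841 + 98^{2}} = \sqrt{45841 + 9604} = \sqrt{55445}$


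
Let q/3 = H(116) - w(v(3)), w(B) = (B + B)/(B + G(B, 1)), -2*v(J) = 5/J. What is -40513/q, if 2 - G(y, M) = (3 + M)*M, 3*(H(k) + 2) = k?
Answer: -688721/1840 ≈ -374.30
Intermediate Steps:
H(k) = -2 + k/3
G(y, M) = 2 - M*(3 + M) (G(y, M) = 2 - (3 + M)*M = 2 - M*(3 + M))
v(J) = -5/(2*J)
w(B) = 2*B/(-2 + B) (w(B) = (B + B)/(B + (2 - 1*1² - 3*1)) = (2*B)/(B + (2 - 1*1 - 3)) = (2*B)/(B + (2 - 1 - 3)) = (2*B)/(B - 2) = (2*B)/(-2 + B) = 2*B/(-2 + B))
q = 1840/17 (q = 3*((-2 + (⅓)*116) - 2*(-5/2/3)/(-2 - 5/2/3)) = 3*((-2 + 116/3) - 2*(-5/2*⅓)/(-2 - 5/2*⅓)) = 3*(110/3 - 2*(-5)/(6*(-2 - ⅚))) = 3*(110/3 - 2*(-5)/(6*(-17/6))) = 3*(110/3 - 2*(-5)*(-6)/(6*17)) = 3*(110/3 - 1*10/17) = 3*(110/3 - 10/17) = 3*(1840/51) = 1840/17 ≈ 108.24)
-40513/q = -40513/1840/17 = -40513*17/1840 = -688721/1840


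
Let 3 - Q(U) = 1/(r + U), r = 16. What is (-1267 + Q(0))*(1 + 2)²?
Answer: -182025/16 ≈ -11377.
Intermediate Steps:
Q(U) = 3 - 1/(16 + U)
(-1267 + Q(0))*(1 + 2)² = (-1267 + (47 + 3*0)/(16 + 0))*(1 + 2)² = (-1267 + (47 + 0)/16)*3² = (-1267 + (1/16)*47)*9 = (-1267 + 47/16)*9 = -20225/16*9 = -182025/16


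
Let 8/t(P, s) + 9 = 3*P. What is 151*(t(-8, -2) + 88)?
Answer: 437296/33 ≈ 13251.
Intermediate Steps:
t(P, s) = 8/(-9 + 3*P)
151*(t(-8, -2) + 88) = 151*(8/(3*(-3 - 8)) + 88) = 151*((8/3)/(-11) + 88) = 151*((8/3)*(-1/11) + 88) = 151*(-8/33 + 88) = 151*(2896/33) = 437296/33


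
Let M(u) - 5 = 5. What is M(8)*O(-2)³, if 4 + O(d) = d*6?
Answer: -40960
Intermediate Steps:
O(d) = -4 + 6*d (O(d) = -4 + d*6 = -4 + 6*d)
M(u) = 10 (M(u) = 5 + 5 = 10)
M(8)*O(-2)³ = 10*(-4 + 6*(-2))³ = 10*(-4 - 12)³ = 10*(-16)³ = 10*(-4096) = -40960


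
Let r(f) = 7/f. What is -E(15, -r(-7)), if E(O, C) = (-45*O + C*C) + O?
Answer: 659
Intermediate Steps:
E(O, C) = C² - 44*O (E(O, C) = (-45*O + C²) + O = (C² - 45*O) + O = C² - 44*O)
-E(15, -r(-7)) = -((-7/(-7))² - 44*15) = -((-7*(-1)/7)² - 660) = -((-1*(-1))² - 660) = -(1² - 660) = -(1 - 660) = -1*(-659) = 659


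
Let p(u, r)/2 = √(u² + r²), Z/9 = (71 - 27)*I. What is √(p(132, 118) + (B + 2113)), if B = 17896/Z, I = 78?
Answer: √(3500867370 + 6625476*√7837)/1287 ≈ 49.676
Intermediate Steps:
Z = 30888 (Z = 9*((71 - 27)*78) = 9*(44*78) = 9*3432 = 30888)
B = 2237/3861 (B = 17896/30888 = 17896*(1/30888) = 2237/3861 ≈ 0.57938)
p(u, r) = 2*√(r² + u²) (p(u, r) = 2*√(u² + r²) = 2*√(r² + u²))
√(p(132, 118) + (B + 2113)) = √(2*√(118² + 132²) + (2237/3861 + 2113)) = √(2*√(13924 + 17424) + 8160530/3861) = √(2*√31348 + 8160530/3861) = √(2*(2*√7837) + 8160530/3861) = √(4*√7837 + 8160530/3861) = √(8160530/3861 + 4*√7837)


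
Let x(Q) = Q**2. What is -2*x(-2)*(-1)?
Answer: 8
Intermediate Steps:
-2*x(-2)*(-1) = -2*(-2)**2*(-1) = -2*4*(-1) = -8*(-1) = 8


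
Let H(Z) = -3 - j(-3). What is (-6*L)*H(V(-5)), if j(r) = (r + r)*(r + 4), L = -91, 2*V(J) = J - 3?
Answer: 1638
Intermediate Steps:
V(J) = -3/2 + J/2 (V(J) = (J - 3)/2 = (-3 + J)/2 = -3/2 + J/2)
j(r) = 2*r*(4 + r) (j(r) = (2*r)*(4 + r) = 2*r*(4 + r))
H(Z) = 3 (H(Z) = -3 - 2*(-3)*(4 - 3) = -3 - 2*(-3) = -3 - 1*(-6) = -3 + 6 = 3)
(-6*L)*H(V(-5)) = -6*(-91)*3 = 546*3 = 1638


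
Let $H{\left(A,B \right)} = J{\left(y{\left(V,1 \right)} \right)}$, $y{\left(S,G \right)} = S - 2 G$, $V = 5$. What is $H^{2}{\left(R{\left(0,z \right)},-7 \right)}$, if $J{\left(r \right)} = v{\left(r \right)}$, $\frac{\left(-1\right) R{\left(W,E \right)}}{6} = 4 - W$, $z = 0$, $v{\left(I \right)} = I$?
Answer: $9$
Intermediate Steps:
$R{\left(W,E \right)} = -24 + 6 W$ ($R{\left(W,E \right)} = - 6 \left(4 - W\right) = -24 + 6 W$)
$J{\left(r \right)} = r$
$H{\left(A,B \right)} = 3$ ($H{\left(A,B \right)} = 5 - 2 = 3$)
$H^{2}{\left(R{\left(0,z \right)},-7 \right)} = 3^{2} = 9$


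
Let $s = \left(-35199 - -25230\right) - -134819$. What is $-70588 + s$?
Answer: $54262$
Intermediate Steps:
$s = 124850$ ($s = \left(-35199 + 25230\right) + 134819 = -9969 + 134819 = 124850$)
$-70588 + s = -70588 + 124850 = 54262$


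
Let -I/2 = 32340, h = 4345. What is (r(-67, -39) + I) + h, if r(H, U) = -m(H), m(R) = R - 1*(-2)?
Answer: -60270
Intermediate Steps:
I = -64680 (I = -2*32340 = -64680)
m(R) = 2 + R (m(R) = R + 2 = 2 + R)
r(H, U) = -2 - H (r(H, U) = -(2 + H) = -2 - H)
(r(-67, -39) + I) + h = ((-2 - 1*(-67)) - 64680) + 4345 = ((-2 + 67) - 64680) + 4345 = (65 - 64680) + 4345 = -64615 + 4345 = -60270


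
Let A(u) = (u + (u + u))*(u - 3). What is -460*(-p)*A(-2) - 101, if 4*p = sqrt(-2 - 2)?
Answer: -101 + 6900*I ≈ -101.0 + 6900.0*I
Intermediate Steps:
p = I/2 (p = sqrt(-2 - 2)/4 = sqrt(-4)/4 = (2*I)/4 = I/2 ≈ 0.5*I)
A(u) = 3*u*(-3 + u) (A(u) = (u + 2*u)*(-3 + u) = (3*u)*(-3 + u) = 3*u*(-3 + u))
-460*(-p)*A(-2) - 101 = -460*(-I/2)*3*(-2)*(-3 - 2) - 101 = -460*(-I/2)*3*(-2)*(-5) - 101 = -460*(-I/2)*30 - 101 = -(-6900)*I - 101 = 6900*I - 101 = -101 + 6900*I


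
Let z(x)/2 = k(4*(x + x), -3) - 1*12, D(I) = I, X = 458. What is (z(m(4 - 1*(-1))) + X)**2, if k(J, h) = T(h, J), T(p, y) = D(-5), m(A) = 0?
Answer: 179776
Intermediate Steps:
T(p, y) = -5
k(J, h) = -5
z(x) = -34 (z(x) = 2*(-5 - 1*12) = 2*(-5 - 12) = 2*(-17) = -34)
(z(m(4 - 1*(-1))) + X)**2 = (-34 + 458)**2 = 424**2 = 179776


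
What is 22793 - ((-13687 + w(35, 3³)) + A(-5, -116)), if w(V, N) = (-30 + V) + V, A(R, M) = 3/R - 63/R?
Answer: 36428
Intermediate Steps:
A(R, M) = -60/R
w(V, N) = -30 + 2*V
22793 - ((-13687 + w(35, 3³)) + A(-5, -116)) = 22793 - ((-13687 + (-30 + 2*35)) - 60/(-5)) = 22793 - ((-13687 + (-30 + 70)) - 60*(-⅕)) = 22793 - ((-13687 + 40) + 12) = 22793 - (-13647 + 12) = 22793 - 1*(-13635) = 22793 + 13635 = 36428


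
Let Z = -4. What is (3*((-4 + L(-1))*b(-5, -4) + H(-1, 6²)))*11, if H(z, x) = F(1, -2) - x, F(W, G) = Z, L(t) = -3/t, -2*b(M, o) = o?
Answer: -1386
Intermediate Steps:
b(M, o) = -o/2
F(W, G) = -4
H(z, x) = -4 - x
(3*((-4 + L(-1))*b(-5, -4) + H(-1, 6²)))*11 = (3*((-4 - 3/(-1))*(-½*(-4)) + (-4 - 1*6²)))*11 = (3*((-4 - 3*(-1))*2 + (-4 - 1*36)))*11 = (3*((-4 + 3)*2 + (-4 - 36)))*11 = (3*(-1*2 - 40))*11 = (3*(-2 - 40))*11 = (3*(-42))*11 = -126*11 = -1386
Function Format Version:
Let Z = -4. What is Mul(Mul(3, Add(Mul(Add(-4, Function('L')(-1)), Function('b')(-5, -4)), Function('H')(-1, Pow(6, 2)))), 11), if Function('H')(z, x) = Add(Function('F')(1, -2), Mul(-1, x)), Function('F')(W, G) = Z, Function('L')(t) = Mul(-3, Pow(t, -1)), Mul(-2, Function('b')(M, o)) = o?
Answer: -1386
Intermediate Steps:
Function('b')(M, o) = Mul(Rational(-1, 2), o)
Function('F')(W, G) = -4
Function('H')(z, x) = Add(-4, Mul(-1, x))
Mul(Mul(3, Add(Mul(Add(-4, Function('L')(-1)), Function('b')(-5, -4)), Function('H')(-1, Pow(6, 2)))), 11) = Mul(Mul(3, Add(Mul(Add(-4, Mul(-3, Pow(-1, -1))), Mul(Rational(-1, 2), -4)), Add(-4, Mul(-1, Pow(6, 2))))), 11) = Mul(Mul(3, Add(Mul(Add(-4, Mul(-3, -1)), 2), Add(-4, Mul(-1, 36)))), 11) = Mul(Mul(3, Add(Mul(Add(-4, 3), 2), Add(-4, -36))), 11) = Mul(Mul(3, Add(Mul(-1, 2), -40)), 11) = Mul(Mul(3, Add(-2, -40)), 11) = Mul(Mul(3, -42), 11) = Mul(-126, 11) = -1386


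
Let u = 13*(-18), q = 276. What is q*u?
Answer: -64584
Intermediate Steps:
u = -234
q*u = 276*(-234) = -64584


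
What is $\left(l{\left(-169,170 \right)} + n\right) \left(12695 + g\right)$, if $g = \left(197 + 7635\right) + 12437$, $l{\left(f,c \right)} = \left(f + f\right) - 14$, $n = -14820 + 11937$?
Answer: $-106638540$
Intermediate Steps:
$n = -2883$
$l{\left(f,c \right)} = -14 + 2 f$ ($l{\left(f,c \right)} = 2 f - 14 = -14 + 2 f$)
$g = 20269$ ($g = 7832 + 12437 = 20269$)
$\left(l{\left(-169,170 \right)} + n\right) \left(12695 + g\right) = \left(\left(-14 + 2 \left(-169\right)\right) - 2883\right) \left(12695 + 20269\right) = \left(\left(-14 - 338\right) - 2883\right) 32964 = \left(-352 - 2883\right) 32964 = \left(-3235\right) 32964 = -106638540$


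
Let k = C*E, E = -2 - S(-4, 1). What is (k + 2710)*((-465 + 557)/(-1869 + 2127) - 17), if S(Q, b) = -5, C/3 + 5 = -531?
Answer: 4538758/129 ≈ 35184.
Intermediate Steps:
C = -1608 (C = -15 + 3*(-531) = -15 - 1593 = -1608)
E = 3 (E = -2 - 1*(-5) = -2 + 5 = 3)
k = -4824 (k = -1608*3 = -4824)
(k + 2710)*((-465 + 557)/(-1869 + 2127) - 17) = (-4824 + 2710)*((-465 + 557)/(-1869 + 2127) - 17) = -2114*(92/258 - 17) = -2114*(92*(1/258) - 17) = -2114*(46/129 - 17) = -2114*(-2147/129) = 4538758/129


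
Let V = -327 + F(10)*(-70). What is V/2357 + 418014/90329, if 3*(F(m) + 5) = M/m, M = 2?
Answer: 2960745089/638716359 ≈ 4.6355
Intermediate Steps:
F(m) = -5 + 2/(3*m) (F(m) = -5 + (2/m)/3 = -5 + 2/(3*m))
V = 55/3 (V = -327 + (-5 + (⅔)/10)*(-70) = -327 + (-5 + (⅔)*(⅒))*(-70) = -327 + (-5 + 1/15)*(-70) = -327 - 74/15*(-70) = -327 + 1036/3 = 55/3 ≈ 18.333)
V/2357 + 418014/90329 = (55/3)/2357 + 418014/90329 = (55/3)*(1/2357) + 418014*(1/90329) = 55/7071 + 418014/90329 = 2960745089/638716359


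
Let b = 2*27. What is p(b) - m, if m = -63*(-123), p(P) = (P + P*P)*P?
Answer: 152631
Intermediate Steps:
b = 54
p(P) = P*(P + P**2) (p(P) = (P + P**2)*P = P*(P + P**2))
m = 7749
p(b) - m = 54**2*(1 + 54) - 1*7749 = 2916*55 - 7749 = 160380 - 7749 = 152631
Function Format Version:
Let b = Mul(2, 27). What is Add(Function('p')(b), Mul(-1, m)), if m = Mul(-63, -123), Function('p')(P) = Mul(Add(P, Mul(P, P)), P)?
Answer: 152631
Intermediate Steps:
b = 54
Function('p')(P) = Mul(P, Add(P, Pow(P, 2))) (Function('p')(P) = Mul(Add(P, Pow(P, 2)), P) = Mul(P, Add(P, Pow(P, 2))))
m = 7749
Add(Function('p')(b), Mul(-1, m)) = Add(Mul(Pow(54, 2), Add(1, 54)), Mul(-1, 7749)) = Add(Mul(2916, 55), -7749) = Add(160380, -7749) = 152631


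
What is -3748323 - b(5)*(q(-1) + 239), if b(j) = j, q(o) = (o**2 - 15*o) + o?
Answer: -3749593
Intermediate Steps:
q(o) = o**2 - 14*o
-3748323 - b(5)*(q(-1) + 239) = -3748323 - 5*(-(-14 - 1) + 239) = -3748323 - 5*(-1*(-15) + 239) = -3748323 - 5*(15 + 239) = -3748323 - 5*254 = -3748323 - 1*1270 = -3748323 - 1270 = -3749593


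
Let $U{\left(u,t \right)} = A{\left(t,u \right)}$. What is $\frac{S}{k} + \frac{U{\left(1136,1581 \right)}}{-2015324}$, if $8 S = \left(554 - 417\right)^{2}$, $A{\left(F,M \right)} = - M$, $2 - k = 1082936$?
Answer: $- \frac{6995977991}{4364925761232} \approx -0.0016028$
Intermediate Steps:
$k = -1082934$ ($k = 2 - 1082936 = -1082934$)
$U{\left(u,t \right)} = - u$
$S = \frac{18769}{8}$ ($S = \frac{\left(554 - 417\right)^{2}}{8} = \frac{137^{2}}{8} = \frac{1}{8} \cdot 18769 = \frac{18769}{8} \approx 2346.1$)
$\frac{S}{k} + \frac{U{\left(1136,1581 \right)}}{-2015324} = \frac{18769}{8 \left(-1082934\right)} + \frac{\left(-1\right) 1136}{-2015324} = \frac{18769}{8} \left(- \frac{1}{1082934}\right) - - \frac{284}{503831} = - \frac{18769}{8663472} + \frac{284}{503831} = - \frac{6995977991}{4364925761232}$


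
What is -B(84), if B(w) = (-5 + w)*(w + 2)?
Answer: -6794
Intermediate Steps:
B(w) = (-5 + w)*(2 + w)
-B(84) = -(-10 + 84**2 - 3*84) = -(-10 + 7056 - 252) = -1*6794 = -6794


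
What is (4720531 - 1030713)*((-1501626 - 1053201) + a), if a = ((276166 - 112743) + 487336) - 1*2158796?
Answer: -14991228718752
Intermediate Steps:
a = -1508037 (a = (163423 + 487336) - 2158796 = 650759 - 2158796 = -1508037)
(4720531 - 1030713)*((-1501626 - 1053201) + a) = (4720531 - 1030713)*((-1501626 - 1053201) - 1508037) = 3689818*(-2554827 - 1508037) = 3689818*(-4062864) = -14991228718752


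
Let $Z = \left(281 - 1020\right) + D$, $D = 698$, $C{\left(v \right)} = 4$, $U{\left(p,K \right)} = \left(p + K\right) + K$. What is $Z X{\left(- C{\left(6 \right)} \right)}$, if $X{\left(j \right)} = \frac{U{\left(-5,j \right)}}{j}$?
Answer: $- \frac{533}{4} \approx -133.25$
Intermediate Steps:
$U{\left(p,K \right)} = p + 2 K$ ($U{\left(p,K \right)} = \left(K + p\right) + K = p + 2 K$)
$X{\left(j \right)} = \frac{-5 + 2 j}{j}$
$Z = -41$ ($Z = \left(281 - 1020\right) + 698 = -739 + 698 = -41$)
$Z X{\left(- C{\left(6 \right)} \right)} = - 41 \left(2 - \frac{5}{\left(-1\right) 4}\right) = - 41 \left(2 - \frac{5}{-4}\right) = - 41 \left(2 - - \frac{5}{4}\right) = - 41 \left(2 + \frac{5}{4}\right) = \left(-41\right) \frac{13}{4} = - \frac{533}{4}$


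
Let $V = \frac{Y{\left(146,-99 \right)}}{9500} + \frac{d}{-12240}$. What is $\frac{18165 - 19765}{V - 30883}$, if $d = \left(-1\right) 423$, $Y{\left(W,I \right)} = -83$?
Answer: $\frac{1033600000}{19950401319} \approx 0.051808$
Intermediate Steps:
$d = -423$
$V = \frac{16681}{646000}$ ($V = - \frac{83}{9500} - \frac{423}{-12240} = \left(-83\right) \frac{1}{9500} - - \frac{47}{1360} = - \frac{83}{9500} + \frac{47}{1360} = \frac{16681}{646000} \approx 0.025822$)
$\frac{18165 - 19765}{V - 30883} = \frac{18165 - 19765}{\frac{16681}{646000} - 30883} = - \frac{1600}{- \frac{19950401319}{646000}} = \left(-1600\right) \left(- \frac{646000}{19950401319}\right) = \frac{1033600000}{19950401319}$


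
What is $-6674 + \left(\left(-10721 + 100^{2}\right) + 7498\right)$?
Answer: $103$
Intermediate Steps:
$-6674 + \left(\left(-10721 + 100^{2}\right) + 7498\right) = -6674 + \left(\left(-10721 + 10000\right) + 7498\right) = -6674 + \left(-721 + 7498\right) = -6674 + 6777 = 103$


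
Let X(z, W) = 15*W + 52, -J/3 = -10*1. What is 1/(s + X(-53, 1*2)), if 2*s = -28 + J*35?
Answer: 1/593 ≈ 0.0016863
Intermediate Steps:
J = 30 (J = -(-30) = -3*(-10) = 30)
X(z, W) = 52 + 15*W
s = 511 (s = (-28 + 30*35)/2 = (-28 + 1050)/2 = (½)*1022 = 511)
1/(s + X(-53, 1*2)) = 1/(511 + (52 + 15*(1*2))) = 1/(511 + (52 + 15*2)) = 1/(511 + (52 + 30)) = 1/(511 + 82) = 1/593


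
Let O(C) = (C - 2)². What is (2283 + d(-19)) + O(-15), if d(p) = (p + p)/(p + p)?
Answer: 2573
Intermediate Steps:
d(p) = 1 (d(p) = (2*p)/((2*p)) = (2*p)*(1/(2*p)) = 1)
O(C) = (-2 + C)²
(2283 + d(-19)) + O(-15) = (2283 + 1) + (-2 - 15)² = 2284 + (-17)² = 2284 + 289 = 2573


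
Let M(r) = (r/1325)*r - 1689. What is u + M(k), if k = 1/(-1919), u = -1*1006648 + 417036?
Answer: -2885190152465824/4879393325 ≈ -5.9130e+5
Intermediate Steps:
u = -589612 (u = -1006648 + 417036 = -589612)
k = -1/1919 ≈ -0.00052110
M(r) = -1689 + r**2/1325 (M(r) = (r*(1/1325))*r - 1689 = (r/1325)*r - 1689 = r**2/1325 - 1689 = -1689 + r**2/1325)
u + M(k) = -589612 + (-1689 + (-1/1919)**2/1325) = -589612 + (-1689 + (1/1325)*(1/3682561)) = -589612 + (-1689 + 1/4879393325) = -589612 - 8241295325924/4879393325 = -2885190152465824/4879393325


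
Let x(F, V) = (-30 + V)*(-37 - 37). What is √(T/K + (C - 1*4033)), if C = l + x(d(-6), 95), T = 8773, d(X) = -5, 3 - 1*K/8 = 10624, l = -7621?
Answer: 5*I*√1188635981234/42484 ≈ 128.31*I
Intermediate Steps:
K = -84968 (K = 24 - 8*10624 = 24 - 84992 = -84968)
x(F, V) = 2220 - 74*V (x(F, V) = (-30 + V)*(-74) = 2220 - 74*V)
C = -12431 (C = -7621 + (2220 - 74*95) = -7621 + (2220 - 7030) = -7621 - 4810 = -12431)
√(T/K + (C - 1*4033)) = √(8773/(-84968) + (-12431 - 1*4033)) = √(8773*(-1/84968) + (-12431 - 4033)) = √(-8773/84968 - 16464) = √(-1398921925/84968) = 5*I*√1188635981234/42484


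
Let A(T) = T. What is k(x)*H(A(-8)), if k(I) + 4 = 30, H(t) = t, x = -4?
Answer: -208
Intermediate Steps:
k(I) = 26 (k(I) = -4 + 30 = 26)
k(x)*H(A(-8)) = 26*(-8) = -208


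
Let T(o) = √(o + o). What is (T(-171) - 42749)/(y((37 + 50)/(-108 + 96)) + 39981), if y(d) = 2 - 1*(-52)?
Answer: -42749/40035 + I*√38/13345 ≈ -1.0678 + 0.00046193*I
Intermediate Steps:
T(o) = √2*√o (T(o) = √(2*o) = √2*√o)
y(d) = 54 (y(d) = 2 + 52 = 54)
(T(-171) - 42749)/(y((37 + 50)/(-108 + 96)) + 39981) = (√2*√(-171) - 42749)/(54 + 39981) = (√2*(3*I*√19) - 42749)/40035 = (3*I*√38 - 42749)*(1/40035) = (-42749 + 3*I*√38)*(1/40035) = -42749/40035 + I*√38/13345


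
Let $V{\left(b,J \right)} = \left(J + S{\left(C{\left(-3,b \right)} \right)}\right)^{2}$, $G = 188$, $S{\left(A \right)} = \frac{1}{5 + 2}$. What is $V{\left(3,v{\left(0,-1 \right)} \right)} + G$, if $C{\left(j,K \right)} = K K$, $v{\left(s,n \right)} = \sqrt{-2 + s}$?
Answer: $\frac{9115}{49} + \frac{2 i \sqrt{2}}{7} \approx 186.02 + 0.40406 i$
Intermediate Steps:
$C{\left(j,K \right)} = K^{2}$
$S{\left(A \right)} = \frac{1}{7}$
$V{\left(b,J \right)} = \left(\frac{1}{7} + J\right)^{2}$ ($V{\left(b,J \right)} = \left(J + \frac{1}{7}\right)^{2} = \left(\frac{1}{7} + J\right)^{2}$)
$V{\left(3,v{\left(0,-1 \right)} \right)} + G = \frac{\left(1 + 7 \sqrt{-2 + 0}\right)^{2}}{49} + 188 = \frac{\left(1 + 7 \sqrt{-2}\right)^{2}}{49} + 188 = \frac{\left(1 + 7 i \sqrt{2}\right)^{2}}{49} + 188 = 188 + \frac{\left(1 + 7 i \sqrt{2}\right)^{2}}{49}$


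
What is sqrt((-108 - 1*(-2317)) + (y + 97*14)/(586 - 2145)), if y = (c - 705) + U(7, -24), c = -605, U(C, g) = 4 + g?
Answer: sqrt(5368888877)/1559 ≈ 47.000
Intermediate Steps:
y = -1330 (y = (-605 - 705) + (4 - 24) = -1310 - 20 = -1330)
sqrt((-108 - 1*(-2317)) + (y + 97*14)/(586 - 2145)) = sqrt((-108 - 1*(-2317)) + (-1330 + 97*14)/(586 - 2145)) = sqrt((-108 + 2317) + (-1330 + 1358)/(-1559)) = sqrt(2209 + 28*(-1/1559)) = sqrt(2209 - 28/1559) = sqrt(3443803/1559) = sqrt(5368888877)/1559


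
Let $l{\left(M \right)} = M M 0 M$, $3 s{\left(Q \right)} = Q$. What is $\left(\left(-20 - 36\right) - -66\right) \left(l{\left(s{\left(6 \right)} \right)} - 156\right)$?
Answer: $-1560$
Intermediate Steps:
$s{\left(Q \right)} = \frac{Q}{3}$
$l{\left(M \right)} = 0$ ($l{\left(M \right)} = M^{2} \cdot 0 = 0$)
$\left(\left(-20 - 36\right) - -66\right) \left(l{\left(s{\left(6 \right)} \right)} - 156\right) = \left(\left(-20 - 36\right) - -66\right) \left(0 - 156\right) = \left(\left(-20 - 36\right) + 66\right) \left(-156\right) = \left(-56 + 66\right) \left(-156\right) = 10 \left(-156\right) = -1560$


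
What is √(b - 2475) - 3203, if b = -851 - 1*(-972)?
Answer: -3203 + I*√2354 ≈ -3203.0 + 48.518*I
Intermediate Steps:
b = 121 (b = -851 + 972 = 121)
√(b - 2475) - 3203 = √(121 - 2475) - 3203 = √(-2354) - 3203 = I*√2354 - 3203 = -3203 + I*√2354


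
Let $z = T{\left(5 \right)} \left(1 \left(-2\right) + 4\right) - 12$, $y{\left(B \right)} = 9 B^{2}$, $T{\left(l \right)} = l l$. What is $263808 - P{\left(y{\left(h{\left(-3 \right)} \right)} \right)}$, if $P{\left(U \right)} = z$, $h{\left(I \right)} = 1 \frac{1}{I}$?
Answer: $263770$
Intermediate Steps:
$T{\left(l \right)} = l^{2}$
$h{\left(I \right)} = \frac{1}{I}$
$z = 38$ ($z = 5^{2} \left(1 \left(-2\right) + 4\right) - 12 = 25 \left(-2 + 4\right) - 12 = 25 \cdot 2 - 12 = 50 - 12 = 38$)
$P{\left(U \right)} = 38$
$263808 - P{\left(y{\left(h{\left(-3 \right)} \right)} \right)} = 263808 - 38 = 263770$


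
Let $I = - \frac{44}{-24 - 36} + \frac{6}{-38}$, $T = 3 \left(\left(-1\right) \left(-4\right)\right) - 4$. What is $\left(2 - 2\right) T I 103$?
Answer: $0$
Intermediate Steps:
$T = 8$ ($T = 3 \cdot 4 - 4 = 12 - 4 = 8$)
$I = \frac{164}{285}$ ($I = - \frac{44}{-60} + 6 \left(- \frac{1}{38}\right) = \left(-44\right) \left(- \frac{1}{60}\right) - \frac{3}{19} = \frac{11}{15} - \frac{3}{19} = \frac{164}{285} \approx 0.57544$)
$\left(2 - 2\right) T I 103 = \left(2 - 2\right) 8 \cdot \frac{164}{285} \cdot 103 = 0 \cdot 8 \cdot \frac{164}{285} \cdot 103 = 0 \cdot \frac{164}{285} \cdot 103 = 0 \cdot 103 = 0$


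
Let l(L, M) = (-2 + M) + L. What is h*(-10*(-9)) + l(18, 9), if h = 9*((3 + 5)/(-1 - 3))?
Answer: -1595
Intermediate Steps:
l(L, M) = -2 + L + M
h = -18 (h = 9*(8/(-4)) = 9*(8*(-¼)) = 9*(-2) = -18)
h*(-10*(-9)) + l(18, 9) = -(-180)*(-9) + (-2 + 18 + 9) = -18*90 + 25 = -1620 + 25 = -1595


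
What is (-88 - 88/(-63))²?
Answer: 29767936/3969 ≈ 7500.1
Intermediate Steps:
(-88 - 88/(-63))² = (-88 - 88*(-1/63))² = (-88 + 88/63)² = (-5456/63)² = 29767936/3969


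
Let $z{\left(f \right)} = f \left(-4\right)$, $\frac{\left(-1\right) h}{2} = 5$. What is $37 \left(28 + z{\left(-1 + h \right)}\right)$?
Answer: $2664$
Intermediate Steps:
$h = -10$ ($h = \left(-2\right) 5 = -10$)
$z{\left(f \right)} = - 4 f$
$37 \left(28 + z{\left(-1 + h \right)}\right) = 37 \left(28 - 4 \left(-1 - 10\right)\right) = 37 \left(28 - -44\right) = 37 \left(28 + 44\right) = 37 \cdot 72 = 2664$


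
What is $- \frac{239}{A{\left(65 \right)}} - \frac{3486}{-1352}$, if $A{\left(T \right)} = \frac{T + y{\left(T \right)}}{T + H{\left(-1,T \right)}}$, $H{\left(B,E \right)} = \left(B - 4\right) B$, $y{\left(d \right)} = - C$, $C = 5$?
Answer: $- \frac{560245}{2028} \approx -276.25$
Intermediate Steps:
$y{\left(d \right)} = -5$ ($y{\left(d \right)} = \left(-1\right) 5 = -5$)
$H{\left(B,E \right)} = B \left(-4 + B\right)$ ($H{\left(B,E \right)} = \left(-4 + B\right) B = B \left(-4 + B\right)$)
$A{\left(T \right)} = \frac{-5 + T}{5 + T}$ ($A{\left(T \right)} = \frac{T - 5}{T - \left(-4 - 1\right)} = \frac{-5 + T}{T - -5} = \frac{-5 + T}{T + 5} = \frac{-5 + T}{5 + T}$)
$- \frac{239}{A{\left(65 \right)}} - \frac{3486}{-1352} = - \frac{239}{\frac{1}{5 + 65} \left(-5 + 65\right)} - \frac{3486}{-1352} = - \frac{239}{\frac{1}{70} \cdot 60} - - \frac{1743}{676} = - \frac{239}{\frac{1}{70} \cdot 60} + \frac{1743}{676} = - \frac{239}{\frac{6}{7}} + \frac{1743}{676} = \left(-239\right) \frac{7}{6} + \frac{1743}{676} = - \frac{1673}{6} + \frac{1743}{676} = - \frac{560245}{2028}$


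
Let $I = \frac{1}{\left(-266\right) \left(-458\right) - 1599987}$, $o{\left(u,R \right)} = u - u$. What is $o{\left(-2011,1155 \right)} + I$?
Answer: $- \frac{1}{1478159} \approx -6.7652 \cdot 10^{-7}$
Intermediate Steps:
$o{\left(u,R \right)} = 0$
$I = - \frac{1}{1478159}$ ($I = \frac{1}{121828 - 1599987} = \frac{1}{-1478159} = - \frac{1}{1478159} \approx -6.7652 \cdot 10^{-7}$)
$o{\left(-2011,1155 \right)} + I = 0 - \frac{1}{1478159} = - \frac{1}{1478159}$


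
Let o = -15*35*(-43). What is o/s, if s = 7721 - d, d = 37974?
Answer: -22575/30253 ≈ -0.74621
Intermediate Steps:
s = -30253 (s = 7721 - 1*37974 = 7721 - 37974 = -30253)
o = 22575 (o = -525*(-43) = 22575)
o/s = 22575/(-30253) = 22575*(-1/30253) = -22575/30253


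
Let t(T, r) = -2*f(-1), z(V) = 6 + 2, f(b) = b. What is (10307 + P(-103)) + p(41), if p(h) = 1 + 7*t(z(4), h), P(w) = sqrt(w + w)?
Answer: 10322 + I*sqrt(206) ≈ 10322.0 + 14.353*I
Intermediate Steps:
P(w) = sqrt(2)*sqrt(w) (P(w) = sqrt(2*w) = sqrt(2)*sqrt(w))
z(V) = 8
t(T, r) = 2 (t(T, r) = -2*(-1) = 2)
p(h) = 15 (p(h) = 1 + 7*2 = 1 + 14 = 15)
(10307 + P(-103)) + p(41) = (10307 + sqrt(2)*sqrt(-103)) + 15 = (10307 + sqrt(2)*(I*sqrt(103))) + 15 = (10307 + I*sqrt(206)) + 15 = 10322 + I*sqrt(206)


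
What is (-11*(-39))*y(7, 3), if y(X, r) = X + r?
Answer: 4290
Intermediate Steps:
(-11*(-39))*y(7, 3) = (-11*(-39))*(7 + 3) = 429*10 = 4290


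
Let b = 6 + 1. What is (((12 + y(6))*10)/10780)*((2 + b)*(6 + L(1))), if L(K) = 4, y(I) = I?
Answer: 810/539 ≈ 1.5028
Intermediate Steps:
b = 7
(((12 + y(6))*10)/10780)*((2 + b)*(6 + L(1))) = (((12 + 6)*10)/10780)*((2 + 7)*(6 + 4)) = ((18*10)*(1/10780))*(9*10) = (180*(1/10780))*90 = (9/539)*90 = 810/539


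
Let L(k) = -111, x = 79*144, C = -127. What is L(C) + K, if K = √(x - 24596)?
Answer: -111 + 2*I*√3305 ≈ -111.0 + 114.98*I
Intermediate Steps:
x = 11376
K = 2*I*√3305 (K = √(11376 - 24596) = √(-13220) = 2*I*√3305 ≈ 114.98*I)
L(C) + K = -111 + 2*I*√3305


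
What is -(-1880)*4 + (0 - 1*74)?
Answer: 7446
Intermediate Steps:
-(-1880)*4 + (0 - 1*74) = -94*(-80) + (0 - 74) = 7520 - 74 = 7446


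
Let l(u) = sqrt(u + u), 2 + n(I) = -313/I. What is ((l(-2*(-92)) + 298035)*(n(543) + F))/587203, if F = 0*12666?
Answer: -138983655/106283743 - 5596*sqrt(23)/318851229 ≈ -1.3078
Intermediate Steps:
F = 0
n(I) = -2 - 313/I
l(u) = sqrt(2)*sqrt(u) (l(u) = sqrt(2*u) = sqrt(2)*sqrt(u))
((l(-2*(-92)) + 298035)*(n(543) + F))/587203 = ((sqrt(2)*sqrt(-2*(-92)) + 298035)*((-2 - 313/543) + 0))/587203 = ((sqrt(2)*sqrt(184) + 298035)*((-2 - 313*1/543) + 0))*(1/587203) = ((sqrt(2)*(2*sqrt(46)) + 298035)*((-2 - 313/543) + 0))*(1/587203) = ((4*sqrt(23) + 298035)*(-1399/543 + 0))*(1/587203) = ((298035 + 4*sqrt(23))*(-1399/543))*(1/587203) = (-138983655/181 - 5596*sqrt(23)/543)*(1/587203) = -138983655/106283743 - 5596*sqrt(23)/318851229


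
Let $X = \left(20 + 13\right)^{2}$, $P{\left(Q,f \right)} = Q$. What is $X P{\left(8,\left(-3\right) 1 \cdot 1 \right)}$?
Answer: $8712$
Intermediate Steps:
$X = 1089$ ($X = 33^{2} = 1089$)
$X P{\left(8,\left(-3\right) 1 \cdot 1 \right)} = 1089 \cdot 8 = 8712$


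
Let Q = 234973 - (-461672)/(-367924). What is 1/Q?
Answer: 91981/21612936095 ≈ 4.2558e-6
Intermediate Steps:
Q = 21612936095/91981 (Q = 234973 - (-461672)*(-1)/367924 = 234973 - 1*115418/91981 = 234973 - 115418/91981 = 21612936095/91981 ≈ 2.3497e+5)
1/Q = 1/(21612936095/91981) = 91981/21612936095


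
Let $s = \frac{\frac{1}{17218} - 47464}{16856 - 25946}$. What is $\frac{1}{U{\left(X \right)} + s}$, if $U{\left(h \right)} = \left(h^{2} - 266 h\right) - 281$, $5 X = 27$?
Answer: $- \frac{260852700}{439019903663} \approx -0.00059417$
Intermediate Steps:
$X = \frac{27}{5}$ ($X = \frac{1}{5} \cdot 27 = \frac{27}{5} \approx 5.4$)
$U{\left(h \right)} = -281 + h^{2} - 266 h$
$s = \frac{272411717}{52170540}$ ($s = \frac{\frac{1}{17218} - 47464}{-9090} = \left(- \frac{817235151}{17218}\right) \left(- \frac{1}{9090}\right) = \frac{272411717}{52170540} \approx 5.2216$)
$\frac{1}{U{\left(X \right)} + s} = \frac{1}{\left(-281 + \left(\frac{27}{5}\right)^{2} - \frac{7182}{5}\right) + \frac{272411717}{52170540}} = \frac{1}{\left(-281 + \frac{729}{25} - \frac{7182}{5}\right) + \frac{272411717}{52170540}} = \frac{1}{- \frac{42206}{25} + \frac{272411717}{52170540}} = \frac{1}{- \frac{439019903663}{260852700}} = - \frac{260852700}{439019903663}$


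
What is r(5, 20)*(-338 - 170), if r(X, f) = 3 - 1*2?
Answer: -508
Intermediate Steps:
r(X, f) = 1 (r(X, f) = 3 - 2 = 1)
r(5, 20)*(-338 - 170) = 1*(-338 - 170) = 1*(-508) = -508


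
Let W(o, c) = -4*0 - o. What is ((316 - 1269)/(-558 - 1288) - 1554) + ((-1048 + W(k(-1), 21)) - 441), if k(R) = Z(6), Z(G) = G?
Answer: -5627501/1846 ≈ -3048.5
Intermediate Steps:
k(R) = 6
W(o, c) = -o (W(o, c) = 0 - o = -o)
((316 - 1269)/(-558 - 1288) - 1554) + ((-1048 + W(k(-1), 21)) - 441) = ((316 - 1269)/(-558 - 1288) - 1554) + ((-1048 - 1*6) - 441) = (-953/(-1846) - 1554) + ((-1048 - 6) - 441) = (-953*(-1/1846) - 1554) + (-1054 - 441) = (953/1846 - 1554) - 1495 = -2867731/1846 - 1495 = -5627501/1846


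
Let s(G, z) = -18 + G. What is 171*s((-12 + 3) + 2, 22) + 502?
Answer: -3773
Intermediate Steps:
171*s((-12 + 3) + 2, 22) + 502 = 171*(-18 + ((-12 + 3) + 2)) + 502 = 171*(-18 + (-9 + 2)) + 502 = 171*(-18 - 7) + 502 = 171*(-25) + 502 = -4275 + 502 = -3773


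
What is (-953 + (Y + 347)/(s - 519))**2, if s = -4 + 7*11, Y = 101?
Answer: 45259584049/49729 ≈ 9.1012e+5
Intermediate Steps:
s = 73 (s = -4 + 77 = 73)
(-953 + (Y + 347)/(s - 519))**2 = (-953 + (101 + 347)/(73 - 519))**2 = (-953 + 448/(-446))**2 = (-953 + 448*(-1/446))**2 = (-953 - 224/223)**2 = (-212743/223)**2 = 45259584049/49729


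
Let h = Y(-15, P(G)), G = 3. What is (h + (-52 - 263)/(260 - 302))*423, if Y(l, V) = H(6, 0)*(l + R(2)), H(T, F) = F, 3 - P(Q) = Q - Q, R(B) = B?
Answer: 6345/2 ≈ 3172.5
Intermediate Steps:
P(Q) = 3 (P(Q) = 3 - (Q - Q) = 3 - 1*0 = 3 + 0 = 3)
Y(l, V) = 0 (Y(l, V) = 0*(l + 2) = 0*(2 + l) = 0)
h = 0
(h + (-52 - 263)/(260 - 302))*423 = (0 + (-52 - 263)/(260 - 302))*423 = (0 - 315/(-42))*423 = (0 - 315*(-1/42))*423 = (0 + 15/2)*423 = (15/2)*423 = 6345/2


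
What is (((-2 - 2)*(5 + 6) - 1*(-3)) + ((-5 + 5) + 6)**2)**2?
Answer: 25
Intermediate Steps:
(((-2 - 2)*(5 + 6) - 1*(-3)) + ((-5 + 5) + 6)**2)**2 = ((-4*11 + 3) + (0 + 6)**2)**2 = ((-44 + 3) + 6**2)**2 = (-41 + 36)**2 = (-5)**2 = 25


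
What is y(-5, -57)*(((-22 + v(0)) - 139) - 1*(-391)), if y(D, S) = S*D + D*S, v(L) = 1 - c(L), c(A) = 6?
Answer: 128250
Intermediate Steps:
v(L) = -5 (v(L) = 1 - 1*6 = 1 - 6 = -5)
y(D, S) = 2*D*S (y(D, S) = D*S + D*S = 2*D*S)
y(-5, -57)*(((-22 + v(0)) - 139) - 1*(-391)) = (2*(-5)*(-57))*(((-22 - 5) - 139) - 1*(-391)) = 570*((-27 - 139) + 391) = 570*(-166 + 391) = 570*225 = 128250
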